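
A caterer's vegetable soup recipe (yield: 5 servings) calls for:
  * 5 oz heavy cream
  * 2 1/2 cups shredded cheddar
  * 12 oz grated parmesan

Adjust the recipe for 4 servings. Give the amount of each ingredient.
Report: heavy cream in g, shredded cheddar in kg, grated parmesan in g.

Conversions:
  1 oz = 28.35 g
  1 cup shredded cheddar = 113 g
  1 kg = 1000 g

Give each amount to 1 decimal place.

heavy cream: 113.4 g; shredded cheddar: 0.2 kg; grated parmesan: 272.2 g

Scaling factor: 4/5 = 0.8.
heavy cream: 5 oz × 4/5 × 28.35 g/oz = 113.4 g
shredded cheddar: 2.5 cup × 4/5 × 113 g/cup ÷ 1000 g/kg ≈ 0.2 kg
grated parmesan: 12 oz × 4/5 × 28.35 g/oz ≈ 272.2 g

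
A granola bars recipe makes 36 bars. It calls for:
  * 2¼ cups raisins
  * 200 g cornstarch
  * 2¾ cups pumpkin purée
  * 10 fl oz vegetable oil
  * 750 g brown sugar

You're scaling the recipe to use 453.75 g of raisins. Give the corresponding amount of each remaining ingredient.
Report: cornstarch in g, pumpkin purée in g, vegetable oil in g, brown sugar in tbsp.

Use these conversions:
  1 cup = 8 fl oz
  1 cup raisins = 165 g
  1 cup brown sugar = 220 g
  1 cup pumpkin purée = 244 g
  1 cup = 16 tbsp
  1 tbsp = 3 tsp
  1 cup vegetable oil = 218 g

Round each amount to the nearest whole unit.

cornstarch: 244 g; pumpkin purée: 820 g; vegetable oil: 333 g; brown sugar: 67 tbsp

The original recipe has 371.25 g of raisins, so the scaling factor is 453.75 ÷ 371.25 = 11/9.
cornstarch: 200 g × 11/9 ≈ 244 g
pumpkin purée: 2.75 cup × 11/9 × 244 g/cup ≈ 820 g
vegetable oil: 10 fl oz × 11/9 ÷ 8 fl oz/cup × 218 g/cup ≈ 333 g
brown sugar: 750 g × 11/9 ÷ 220 g/cup × 16 tbsp/cup ≈ 67 tbsp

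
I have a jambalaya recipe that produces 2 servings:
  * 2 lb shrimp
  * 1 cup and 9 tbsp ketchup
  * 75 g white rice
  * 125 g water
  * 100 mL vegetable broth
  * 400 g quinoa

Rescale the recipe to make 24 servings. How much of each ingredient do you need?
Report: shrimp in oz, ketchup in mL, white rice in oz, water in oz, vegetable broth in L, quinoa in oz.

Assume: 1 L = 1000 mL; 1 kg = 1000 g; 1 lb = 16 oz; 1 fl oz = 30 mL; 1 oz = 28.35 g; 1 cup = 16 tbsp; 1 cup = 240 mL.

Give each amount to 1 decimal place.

Scaling factor: 24/2 = 12.
shrimp: 2 lb × 12 × 16 oz/lb = 384.0 oz
ketchup: (1 cup + 9 tbsp = 1.5625 cup) × 12 × 240 mL/cup = 4500.0 mL
white rice: 75 g × 12 ÷ 28.35 g/oz ≈ 31.7 oz
water: 125 g × 12 ÷ 28.35 g/oz ≈ 52.9 oz
vegetable broth: 100 mL × 12 ÷ 1000 mL/L = 1.2 L
quinoa: 400 g × 12 ÷ 28.35 g/oz ≈ 169.3 oz

shrimp: 384.0 oz; ketchup: 4500.0 mL; white rice: 31.7 oz; water: 52.9 oz; vegetable broth: 1.2 L; quinoa: 169.3 oz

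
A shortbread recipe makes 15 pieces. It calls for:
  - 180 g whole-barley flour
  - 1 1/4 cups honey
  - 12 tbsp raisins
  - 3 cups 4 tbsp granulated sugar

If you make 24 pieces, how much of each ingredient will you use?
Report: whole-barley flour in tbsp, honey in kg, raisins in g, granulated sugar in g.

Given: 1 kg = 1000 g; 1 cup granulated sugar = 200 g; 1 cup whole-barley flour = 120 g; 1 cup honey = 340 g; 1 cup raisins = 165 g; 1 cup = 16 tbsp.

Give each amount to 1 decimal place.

whole-barley flour: 38.4 tbsp; honey: 0.7 kg; raisins: 198.0 g; granulated sugar: 1040.0 g

Scaling factor: 24/15 = 8/5 = 1.6.
whole-barley flour: 180 g × 8/5 ÷ 120 g/cup × 16 tbsp/cup = 38.4 tbsp
honey: 1.25 cup × 8/5 × 340 g/cup ÷ 1000 g/kg ≈ 0.7 kg
raisins: 12 tbsp × 8/5 ÷ 16 tbsp/cup × 165 g/cup = 198.0 g
granulated sugar: (3 cup + 4 tbsp = 3.25 cup) × 8/5 × 200 g/cup = 1040.0 g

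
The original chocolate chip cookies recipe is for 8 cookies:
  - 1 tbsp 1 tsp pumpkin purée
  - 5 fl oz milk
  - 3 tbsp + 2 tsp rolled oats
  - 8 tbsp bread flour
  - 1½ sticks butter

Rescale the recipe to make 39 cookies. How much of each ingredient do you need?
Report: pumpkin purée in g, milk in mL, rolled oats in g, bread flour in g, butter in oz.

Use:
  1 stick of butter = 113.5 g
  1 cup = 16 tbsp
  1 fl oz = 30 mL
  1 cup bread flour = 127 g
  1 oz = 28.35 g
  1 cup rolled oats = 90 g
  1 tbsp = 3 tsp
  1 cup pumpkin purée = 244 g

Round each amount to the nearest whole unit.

pumpkin purée: 99 g; milk: 731 mL; rolled oats: 101 g; bread flour: 310 g; butter: 29 oz

Scaling factor: 39/8 = 4.875.
pumpkin purée: (1 tbsp + 1 tsp = 4/3 tbsp) × 39/8 ÷ 16 tbsp/cup × 244 g/cup ≈ 99 g
milk: 5 fl oz × 39/8 × 30 mL/fl oz ≈ 731 mL
rolled oats: (3 tbsp + 2 tsp = 11/3 tbsp) × 39/8 ÷ 16 tbsp/cup × 90 g/cup ≈ 101 g
bread flour: 8 tbsp × 39/8 ÷ 16 tbsp/cup × 127 g/cup ≈ 310 g
butter: 1.5 stick × 39/8 × 113.5 g/stick ÷ 28.35 g/oz ≈ 29 oz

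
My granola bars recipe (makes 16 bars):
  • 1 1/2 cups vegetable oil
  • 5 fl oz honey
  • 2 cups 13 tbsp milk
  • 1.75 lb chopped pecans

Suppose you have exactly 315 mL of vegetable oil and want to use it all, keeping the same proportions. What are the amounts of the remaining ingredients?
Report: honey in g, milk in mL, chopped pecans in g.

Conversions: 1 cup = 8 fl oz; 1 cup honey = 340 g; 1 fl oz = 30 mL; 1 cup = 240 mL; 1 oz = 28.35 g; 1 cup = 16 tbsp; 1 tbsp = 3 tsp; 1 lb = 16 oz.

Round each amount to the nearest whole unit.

The original recipe has 360 mL of vegetable oil, so the scaling factor is 315 ÷ 360 = 7/8 = 0.875.
honey: 5 fl oz × 7/8 ÷ 8 fl oz/cup × 340 g/cup ≈ 186 g
milk: (2 cup + 13 tbsp = 2.8125 cup) × 7/8 × 240 mL/cup ≈ 591 mL
chopped pecans: 1.75 lb × 7/8 × 16 oz/lb × 28.35 g/oz ≈ 695 g

honey: 186 g; milk: 591 mL; chopped pecans: 695 g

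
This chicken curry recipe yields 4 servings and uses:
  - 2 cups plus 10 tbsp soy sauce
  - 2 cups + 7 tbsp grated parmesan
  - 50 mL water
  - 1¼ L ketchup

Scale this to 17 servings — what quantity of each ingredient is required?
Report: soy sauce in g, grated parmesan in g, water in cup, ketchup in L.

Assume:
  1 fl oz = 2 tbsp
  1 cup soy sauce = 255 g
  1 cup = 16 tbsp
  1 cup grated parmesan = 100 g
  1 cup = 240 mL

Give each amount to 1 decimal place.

Scaling factor: 17/4 = 4.25.
soy sauce: (2 cup + 10 tbsp = 2.625 cup) × 17/4 × 255 g/cup ≈ 2844.8 g
grated parmesan: (2 cup + 7 tbsp = 2.4375 cup) × 17/4 × 100 g/cup ≈ 1035.9 g
water: 50 mL × 17/4 ÷ 240 mL/cup ≈ 0.9 cup
ketchup: 1.25 L × 17/4 ≈ 5.3 L

soy sauce: 2844.8 g; grated parmesan: 1035.9 g; water: 0.9 cup; ketchup: 5.3 L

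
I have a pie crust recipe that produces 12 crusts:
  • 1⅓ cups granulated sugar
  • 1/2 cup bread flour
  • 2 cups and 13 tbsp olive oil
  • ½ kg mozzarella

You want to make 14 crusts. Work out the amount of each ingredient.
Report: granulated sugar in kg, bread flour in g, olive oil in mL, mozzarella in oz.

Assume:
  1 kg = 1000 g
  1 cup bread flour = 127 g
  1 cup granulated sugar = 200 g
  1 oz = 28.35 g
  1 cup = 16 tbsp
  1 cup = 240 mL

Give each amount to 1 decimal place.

granulated sugar: 0.3 kg; bread flour: 74.1 g; olive oil: 787.5 mL; mozzarella: 20.6 oz

Scaling factor: 14/12 = 7/6.
granulated sugar: 4/3 cup × 7/6 × 200 g/cup ÷ 1000 g/kg ≈ 0.3 kg
bread flour: 0.5 cup × 7/6 × 127 g/cup ≈ 74.1 g
olive oil: (2 cup + 13 tbsp = 2.8125 cup) × 7/6 × 240 mL/cup = 787.5 mL
mozzarella: 0.5 kg × 7/6 × 1000 g/kg ÷ 28.35 g/oz ≈ 20.6 oz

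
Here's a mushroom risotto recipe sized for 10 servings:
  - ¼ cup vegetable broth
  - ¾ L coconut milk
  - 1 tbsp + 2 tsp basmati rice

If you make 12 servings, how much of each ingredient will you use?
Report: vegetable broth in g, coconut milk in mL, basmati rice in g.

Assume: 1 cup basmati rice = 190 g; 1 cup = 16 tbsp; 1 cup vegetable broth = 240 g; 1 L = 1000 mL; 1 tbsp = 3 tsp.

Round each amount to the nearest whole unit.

Scaling factor: 12/10 = 6/5 = 1.2.
vegetable broth: 0.25 cup × 6/5 × 240 g/cup = 72 g
coconut milk: 0.75 L × 6/5 × 1000 mL/L = 900 mL
basmati rice: (1 tbsp + 2 tsp = 5/3 tbsp) × 6/5 ÷ 16 tbsp/cup × 190 g/cup ≈ 24 g

vegetable broth: 72 g; coconut milk: 900 mL; basmati rice: 24 g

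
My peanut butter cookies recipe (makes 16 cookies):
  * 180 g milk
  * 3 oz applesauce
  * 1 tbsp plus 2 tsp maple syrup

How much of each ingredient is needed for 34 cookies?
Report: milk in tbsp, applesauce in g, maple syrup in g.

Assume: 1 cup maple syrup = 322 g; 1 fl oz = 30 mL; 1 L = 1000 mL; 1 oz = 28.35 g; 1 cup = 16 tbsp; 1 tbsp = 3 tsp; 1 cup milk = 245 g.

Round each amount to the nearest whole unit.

milk: 25 tbsp; applesauce: 181 g; maple syrup: 71 g

Scaling factor: 34/16 = 17/8 = 2.125.
milk: 180 g × 17/8 ÷ 245 g/cup × 16 tbsp/cup ≈ 25 tbsp
applesauce: 3 oz × 17/8 × 28.35 g/oz ≈ 181 g
maple syrup: (1 tbsp + 2 tsp = 5/3 tbsp) × 17/8 ÷ 16 tbsp/cup × 322 g/cup ≈ 71 g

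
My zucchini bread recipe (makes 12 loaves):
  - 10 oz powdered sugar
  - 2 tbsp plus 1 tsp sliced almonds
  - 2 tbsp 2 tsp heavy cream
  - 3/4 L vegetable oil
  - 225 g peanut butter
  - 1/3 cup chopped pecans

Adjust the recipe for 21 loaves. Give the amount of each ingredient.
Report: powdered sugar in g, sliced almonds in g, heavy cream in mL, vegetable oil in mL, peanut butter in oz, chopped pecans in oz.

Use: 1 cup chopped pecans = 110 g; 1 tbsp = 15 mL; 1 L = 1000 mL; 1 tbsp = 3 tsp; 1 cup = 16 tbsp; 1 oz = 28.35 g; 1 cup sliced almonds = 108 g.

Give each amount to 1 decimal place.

powdered sugar: 496.1 g; sliced almonds: 27.6 g; heavy cream: 70.0 mL; vegetable oil: 1312.5 mL; peanut butter: 13.9 oz; chopped pecans: 2.3 oz

Scaling factor: 21/12 = 7/4 = 1.75.
powdered sugar: 10 oz × 7/4 × 28.35 g/oz ≈ 496.1 g
sliced almonds: (2 tbsp + 1 tsp = 7/3 tbsp) × 7/4 ÷ 16 tbsp/cup × 108 g/cup ≈ 27.6 g
heavy cream: (2 tbsp + 2 tsp = 8/3 tbsp) × 7/4 × 15 mL/tbsp = 70.0 mL
vegetable oil: 0.75 L × 7/4 × 1000 mL/L = 1312.5 mL
peanut butter: 225 g × 7/4 ÷ 28.35 g/oz ≈ 13.9 oz
chopped pecans: 1/3 cup × 7/4 × 110 g/cup ÷ 28.35 g/oz ≈ 2.3 oz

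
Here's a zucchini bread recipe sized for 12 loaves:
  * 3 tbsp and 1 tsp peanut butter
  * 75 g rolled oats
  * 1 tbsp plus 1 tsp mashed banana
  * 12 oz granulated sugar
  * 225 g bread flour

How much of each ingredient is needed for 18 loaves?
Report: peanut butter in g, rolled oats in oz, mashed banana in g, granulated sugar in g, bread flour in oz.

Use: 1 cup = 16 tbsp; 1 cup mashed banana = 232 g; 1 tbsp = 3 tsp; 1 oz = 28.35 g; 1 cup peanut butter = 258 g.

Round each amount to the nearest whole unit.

peanut butter: 81 g; rolled oats: 4 oz; mashed banana: 29 g; granulated sugar: 510 g; bread flour: 12 oz

Scaling factor: 18/12 = 3/2 = 1.5.
peanut butter: (3 tbsp + 1 tsp = 10/3 tbsp) × 3/2 ÷ 16 tbsp/cup × 258 g/cup ≈ 81 g
rolled oats: 75 g × 3/2 ÷ 28.35 g/oz ≈ 4 oz
mashed banana: (1 tbsp + 1 tsp = 4/3 tbsp) × 3/2 ÷ 16 tbsp/cup × 232 g/cup = 29 g
granulated sugar: 12 oz × 3/2 × 28.35 g/oz ≈ 510 g
bread flour: 225 g × 3/2 ÷ 28.35 g/oz ≈ 12 oz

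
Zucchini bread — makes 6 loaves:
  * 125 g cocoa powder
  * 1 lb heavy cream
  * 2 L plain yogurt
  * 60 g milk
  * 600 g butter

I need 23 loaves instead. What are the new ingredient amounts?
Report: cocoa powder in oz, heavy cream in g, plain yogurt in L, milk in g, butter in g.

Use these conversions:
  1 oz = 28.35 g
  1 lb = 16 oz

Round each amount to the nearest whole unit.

Scaling factor: 23/6.
cocoa powder: 125 g × 23/6 ÷ 28.35 g/oz ≈ 17 oz
heavy cream: 1 lb × 23/6 × 16 oz/lb × 28.35 g/oz ≈ 1739 g
plain yogurt: 2 L × 23/6 ≈ 8 L
milk: 60 g × 23/6 = 230 g
butter: 600 g × 23/6 = 2300 g

cocoa powder: 17 oz; heavy cream: 1739 g; plain yogurt: 8 L; milk: 230 g; butter: 2300 g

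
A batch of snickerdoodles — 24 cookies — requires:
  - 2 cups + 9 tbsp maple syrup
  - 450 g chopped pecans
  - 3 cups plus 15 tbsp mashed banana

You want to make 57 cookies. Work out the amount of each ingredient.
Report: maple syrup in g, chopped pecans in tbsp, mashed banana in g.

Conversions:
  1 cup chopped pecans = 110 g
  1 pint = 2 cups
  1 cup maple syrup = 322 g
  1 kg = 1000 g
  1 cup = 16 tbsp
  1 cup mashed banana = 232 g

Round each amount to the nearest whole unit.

maple syrup: 1960 g; chopped pecans: 155 tbsp; mashed banana: 2170 g

Scaling factor: 57/24 = 19/8 = 2.375.
maple syrup: (2 cup + 9 tbsp = 2.5625 cup) × 19/8 × 322 g/cup ≈ 1960 g
chopped pecans: 450 g × 19/8 ÷ 110 g/cup × 16 tbsp/cup ≈ 155 tbsp
mashed banana: (3 cup + 15 tbsp = 3.9375 cup) × 19/8 × 232 g/cup ≈ 2170 g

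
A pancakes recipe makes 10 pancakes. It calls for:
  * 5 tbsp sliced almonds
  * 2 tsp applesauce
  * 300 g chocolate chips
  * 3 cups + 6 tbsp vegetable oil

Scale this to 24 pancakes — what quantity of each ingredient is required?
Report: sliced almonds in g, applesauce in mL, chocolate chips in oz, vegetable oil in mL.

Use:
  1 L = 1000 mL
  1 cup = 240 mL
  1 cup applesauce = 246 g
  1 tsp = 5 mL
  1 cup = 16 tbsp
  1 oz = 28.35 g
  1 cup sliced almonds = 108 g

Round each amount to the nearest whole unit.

Scaling factor: 24/10 = 12/5 = 2.4.
sliced almonds: 5 tbsp × 12/5 ÷ 16 tbsp/cup × 108 g/cup = 81 g
applesauce: 2 tsp × 12/5 × 5 mL/tsp = 24 mL
chocolate chips: 300 g × 12/5 ÷ 28.35 g/oz ≈ 25 oz
vegetable oil: (3 cup + 6 tbsp = 3.375 cup) × 12/5 × 240 mL/cup = 1944 mL

sliced almonds: 81 g; applesauce: 24 mL; chocolate chips: 25 oz; vegetable oil: 1944 mL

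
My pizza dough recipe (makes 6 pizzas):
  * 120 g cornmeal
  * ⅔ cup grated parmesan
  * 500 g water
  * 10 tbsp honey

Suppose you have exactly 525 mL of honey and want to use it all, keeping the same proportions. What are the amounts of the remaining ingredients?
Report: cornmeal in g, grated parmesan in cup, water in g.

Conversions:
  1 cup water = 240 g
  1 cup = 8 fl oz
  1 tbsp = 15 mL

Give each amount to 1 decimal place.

cornmeal: 420.0 g; grated parmesan: 2.3 cup; water: 1750.0 g

The original recipe has 150 mL of honey, so the scaling factor is 525 ÷ 150 = 7/2 = 3.5.
cornmeal: 120 g × 7/2 = 420.0 g
grated parmesan: 2/3 cup × 7/2 ≈ 2.3 cup
water: 500 g × 7/2 = 1750.0 g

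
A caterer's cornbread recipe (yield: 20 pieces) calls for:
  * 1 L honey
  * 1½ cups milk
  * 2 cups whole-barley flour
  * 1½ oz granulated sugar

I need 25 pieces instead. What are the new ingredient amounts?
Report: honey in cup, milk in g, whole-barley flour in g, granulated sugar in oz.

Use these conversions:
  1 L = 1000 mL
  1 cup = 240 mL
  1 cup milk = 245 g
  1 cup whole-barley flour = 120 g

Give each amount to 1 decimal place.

honey: 5.2 cup; milk: 459.4 g; whole-barley flour: 300.0 g; granulated sugar: 1.9 oz

Scaling factor: 25/20 = 5/4 = 1.25.
honey: 1 L × 5/4 × 1000 mL/L ÷ 240 mL/cup ≈ 5.2 cup
milk: 1.5 cup × 5/4 × 245 g/cup ≈ 459.4 g
whole-barley flour: 2 cup × 5/4 × 120 g/cup = 300.0 g
granulated sugar: 1.5 oz × 5/4 ≈ 1.9 oz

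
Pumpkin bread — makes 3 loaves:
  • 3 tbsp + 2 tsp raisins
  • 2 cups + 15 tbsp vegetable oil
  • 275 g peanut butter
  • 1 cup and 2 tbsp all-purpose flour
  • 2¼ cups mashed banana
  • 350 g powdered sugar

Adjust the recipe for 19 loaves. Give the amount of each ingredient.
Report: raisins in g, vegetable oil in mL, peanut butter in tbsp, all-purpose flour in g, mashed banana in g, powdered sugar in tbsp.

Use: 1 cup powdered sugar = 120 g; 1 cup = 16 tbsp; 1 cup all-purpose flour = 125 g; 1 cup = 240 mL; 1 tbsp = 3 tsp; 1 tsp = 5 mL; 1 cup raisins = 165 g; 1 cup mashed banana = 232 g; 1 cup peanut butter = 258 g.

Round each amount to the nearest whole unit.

raisins: 239 g; vegetable oil: 4465 mL; peanut butter: 108 tbsp; all-purpose flour: 891 g; mashed banana: 3306 g; powdered sugar: 296 tbsp

Scaling factor: 19/3.
raisins: (3 tbsp + 2 tsp = 11/3 tbsp) × 19/3 ÷ 16 tbsp/cup × 165 g/cup ≈ 239 g
vegetable oil: (2 cup + 15 tbsp = 2.9375 cup) × 19/3 × 240 mL/cup = 4465 mL
peanut butter: 275 g × 19/3 ÷ 258 g/cup × 16 tbsp/cup ≈ 108 tbsp
all-purpose flour: (1 cup + 2 tbsp = 1.125 cup) × 19/3 × 125 g/cup ≈ 891 g
mashed banana: 2.25 cup × 19/3 × 232 g/cup = 3306 g
powdered sugar: 350 g × 19/3 ÷ 120 g/cup × 16 tbsp/cup ≈ 296 tbsp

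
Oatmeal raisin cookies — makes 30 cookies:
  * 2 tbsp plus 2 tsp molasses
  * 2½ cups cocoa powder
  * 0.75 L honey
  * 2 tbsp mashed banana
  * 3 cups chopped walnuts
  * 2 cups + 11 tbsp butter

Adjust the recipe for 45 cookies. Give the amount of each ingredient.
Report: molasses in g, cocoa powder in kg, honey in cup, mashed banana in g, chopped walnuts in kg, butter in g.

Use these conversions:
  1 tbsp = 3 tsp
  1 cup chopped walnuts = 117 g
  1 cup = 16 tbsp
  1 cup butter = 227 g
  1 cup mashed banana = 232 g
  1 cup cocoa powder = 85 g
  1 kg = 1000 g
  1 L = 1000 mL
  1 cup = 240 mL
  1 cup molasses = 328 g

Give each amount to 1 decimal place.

molasses: 82.0 g; cocoa powder: 0.3 kg; honey: 4.7 cup; mashed banana: 43.5 g; chopped walnuts: 0.5 kg; butter: 915.1 g

Scaling factor: 45/30 = 3/2 = 1.5.
molasses: (2 tbsp + 2 tsp = 8/3 tbsp) × 3/2 ÷ 16 tbsp/cup × 328 g/cup = 82.0 g
cocoa powder: 2.5 cup × 3/2 × 85 g/cup ÷ 1000 g/kg ≈ 0.3 kg
honey: 0.75 L × 3/2 × 1000 mL/L ÷ 240 mL/cup ≈ 4.7 cup
mashed banana: 2 tbsp × 3/2 ÷ 16 tbsp/cup × 232 g/cup = 43.5 g
chopped walnuts: 3 cup × 3/2 × 117 g/cup ÷ 1000 g/kg ≈ 0.5 kg
butter: (2 cup + 11 tbsp = 2.6875 cup) × 3/2 × 227 g/cup ≈ 915.1 g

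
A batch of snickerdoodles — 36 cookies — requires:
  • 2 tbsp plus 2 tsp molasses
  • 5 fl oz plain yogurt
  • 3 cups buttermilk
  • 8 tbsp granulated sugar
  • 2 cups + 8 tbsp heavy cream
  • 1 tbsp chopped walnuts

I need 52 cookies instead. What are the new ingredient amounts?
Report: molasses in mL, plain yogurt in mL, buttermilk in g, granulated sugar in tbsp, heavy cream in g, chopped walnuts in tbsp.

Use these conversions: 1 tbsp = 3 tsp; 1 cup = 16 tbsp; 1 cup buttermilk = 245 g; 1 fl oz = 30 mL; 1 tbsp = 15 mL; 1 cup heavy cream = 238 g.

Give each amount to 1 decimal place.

molasses: 57.8 mL; plain yogurt: 216.7 mL; buttermilk: 1061.7 g; granulated sugar: 11.6 tbsp; heavy cream: 859.4 g; chopped walnuts: 1.4 tbsp

Scaling factor: 52/36 = 13/9.
molasses: (2 tbsp + 2 tsp = 8/3 tbsp) × 13/9 × 15 mL/tbsp ≈ 57.8 mL
plain yogurt: 5 fl oz × 13/9 × 30 mL/fl oz ≈ 216.7 mL
buttermilk: 3 cup × 13/9 × 245 g/cup ≈ 1061.7 g
granulated sugar: 8 tbsp × 13/9 ≈ 11.6 tbsp
heavy cream: (2 cup + 8 tbsp = 2.5 cup) × 13/9 × 238 g/cup ≈ 859.4 g
chopped walnuts: 1 tbsp × 13/9 ≈ 1.4 tbsp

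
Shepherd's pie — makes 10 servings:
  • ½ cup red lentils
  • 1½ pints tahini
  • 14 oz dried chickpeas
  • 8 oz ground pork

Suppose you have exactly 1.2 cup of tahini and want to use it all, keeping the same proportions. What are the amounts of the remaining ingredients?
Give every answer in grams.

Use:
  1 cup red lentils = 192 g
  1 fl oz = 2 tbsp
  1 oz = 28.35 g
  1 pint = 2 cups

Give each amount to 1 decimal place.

The original recipe has 3 cup of tahini, so the scaling factor is 1.2 ÷ 3 = 2/5 = 0.4.
red lentils: 0.5 cup × 2/5 × 192 g/cup = 38.4 g
dried chickpeas: 14 oz × 2/5 × 28.35 g/oz ≈ 158.8 g
ground pork: 8 oz × 2/5 × 28.35 g/oz ≈ 90.7 g

red lentils: 38.4 g; dried chickpeas: 158.8 g; ground pork: 90.7 g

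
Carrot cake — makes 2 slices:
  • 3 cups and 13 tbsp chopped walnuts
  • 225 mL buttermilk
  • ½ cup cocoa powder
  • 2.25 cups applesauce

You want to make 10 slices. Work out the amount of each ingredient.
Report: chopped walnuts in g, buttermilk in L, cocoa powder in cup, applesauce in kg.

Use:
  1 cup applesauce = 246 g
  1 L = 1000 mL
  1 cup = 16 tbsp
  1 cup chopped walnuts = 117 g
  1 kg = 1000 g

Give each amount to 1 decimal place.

chopped walnuts: 2230.3 g; buttermilk: 1.1 L; cocoa powder: 2.5 cup; applesauce: 2.8 kg

Scaling factor: 10/2 = 5.
chopped walnuts: (3 cup + 13 tbsp = 3.8125 cup) × 5 × 117 g/cup ≈ 2230.3 g
buttermilk: 225 mL × 5 ÷ 1000 mL/L ≈ 1.1 L
cocoa powder: 0.5 cup × 5 = 2.5 cup
applesauce: 2.25 cup × 5 × 246 g/cup ÷ 1000 g/kg ≈ 2.8 kg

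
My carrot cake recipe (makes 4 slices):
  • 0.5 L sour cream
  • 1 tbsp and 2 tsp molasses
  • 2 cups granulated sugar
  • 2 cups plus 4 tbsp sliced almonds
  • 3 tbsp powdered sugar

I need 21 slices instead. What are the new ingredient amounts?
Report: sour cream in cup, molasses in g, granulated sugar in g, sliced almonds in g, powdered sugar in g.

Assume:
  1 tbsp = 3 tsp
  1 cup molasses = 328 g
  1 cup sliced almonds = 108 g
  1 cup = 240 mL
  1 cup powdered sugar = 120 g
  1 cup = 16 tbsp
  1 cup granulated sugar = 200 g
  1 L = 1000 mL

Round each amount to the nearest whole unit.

sour cream: 11 cup; molasses: 179 g; granulated sugar: 2100 g; sliced almonds: 1276 g; powdered sugar: 118 g

Scaling factor: 21/4 = 5.25.
sour cream: 0.5 L × 21/4 × 1000 mL/L ÷ 240 mL/cup ≈ 11 cup
molasses: (1 tbsp + 2 tsp = 5/3 tbsp) × 21/4 ÷ 16 tbsp/cup × 328 g/cup ≈ 179 g
granulated sugar: 2 cup × 21/4 × 200 g/cup = 2100 g
sliced almonds: (2 cup + 4 tbsp = 2.25 cup) × 21/4 × 108 g/cup ≈ 1276 g
powdered sugar: 3 tbsp × 21/4 ÷ 16 tbsp/cup × 120 g/cup ≈ 118 g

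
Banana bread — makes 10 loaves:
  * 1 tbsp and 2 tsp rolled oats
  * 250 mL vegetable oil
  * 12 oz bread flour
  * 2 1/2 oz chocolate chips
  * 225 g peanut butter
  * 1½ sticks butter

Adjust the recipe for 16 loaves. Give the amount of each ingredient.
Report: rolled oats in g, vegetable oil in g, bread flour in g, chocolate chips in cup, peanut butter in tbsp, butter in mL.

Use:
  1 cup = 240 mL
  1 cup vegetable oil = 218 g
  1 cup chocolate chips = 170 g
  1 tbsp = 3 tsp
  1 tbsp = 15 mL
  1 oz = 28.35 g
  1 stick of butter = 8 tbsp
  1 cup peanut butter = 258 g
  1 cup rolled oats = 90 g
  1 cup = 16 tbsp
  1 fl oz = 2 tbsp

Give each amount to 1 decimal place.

Scaling factor: 16/10 = 8/5 = 1.6.
rolled oats: (1 tbsp + 2 tsp = 5/3 tbsp) × 8/5 ÷ 16 tbsp/cup × 90 g/cup = 15.0 g
vegetable oil: 250 mL × 8/5 ÷ 240 mL/cup × 218 g/cup ≈ 363.3 g
bread flour: 12 oz × 8/5 × 28.35 g/oz ≈ 544.3 g
chocolate chips: 2.5 oz × 8/5 × 28.35 g/oz ÷ 170 g/cup ≈ 0.7 cup
peanut butter: 225 g × 8/5 ÷ 258 g/cup × 16 tbsp/cup ≈ 22.3 tbsp
butter: 1.5 stick × 8/5 × 8 tbsp/stick × 15 mL/tbsp = 288.0 mL

rolled oats: 15.0 g; vegetable oil: 363.3 g; bread flour: 544.3 g; chocolate chips: 0.7 cup; peanut butter: 22.3 tbsp; butter: 288.0 mL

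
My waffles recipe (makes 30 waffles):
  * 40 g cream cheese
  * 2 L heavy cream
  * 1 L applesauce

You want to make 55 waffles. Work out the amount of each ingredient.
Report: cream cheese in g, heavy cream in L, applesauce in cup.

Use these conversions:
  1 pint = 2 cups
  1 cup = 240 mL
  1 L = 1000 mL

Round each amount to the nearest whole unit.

Scaling factor: 55/30 = 11/6.
cream cheese: 40 g × 11/6 ≈ 73 g
heavy cream: 2 L × 11/6 ≈ 4 L
applesauce: 1 L × 11/6 × 1000 mL/L ÷ 240 mL/cup ≈ 8 cup

cream cheese: 73 g; heavy cream: 4 L; applesauce: 8 cup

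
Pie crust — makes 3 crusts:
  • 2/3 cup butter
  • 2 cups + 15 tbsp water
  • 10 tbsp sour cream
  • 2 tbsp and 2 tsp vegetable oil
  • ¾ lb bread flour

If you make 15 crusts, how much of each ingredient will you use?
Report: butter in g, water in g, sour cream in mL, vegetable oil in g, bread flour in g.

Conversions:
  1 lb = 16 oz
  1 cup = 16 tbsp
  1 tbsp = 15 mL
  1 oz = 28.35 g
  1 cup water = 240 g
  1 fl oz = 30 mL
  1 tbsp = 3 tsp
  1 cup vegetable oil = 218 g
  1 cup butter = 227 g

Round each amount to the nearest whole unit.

butter: 757 g; water: 3525 g; sour cream: 750 mL; vegetable oil: 182 g; bread flour: 1701 g

Scaling factor: 15/3 = 5.
butter: 2/3 cup × 5 × 227 g/cup ≈ 757 g
water: (2 cup + 15 tbsp = 2.9375 cup) × 5 × 240 g/cup = 3525 g
sour cream: 10 tbsp × 5 × 15 mL/tbsp = 750 mL
vegetable oil: (2 tbsp + 2 tsp = 8/3 tbsp) × 5 ÷ 16 tbsp/cup × 218 g/cup ≈ 182 g
bread flour: 0.75 lb × 5 × 16 oz/lb × 28.35 g/oz = 1701 g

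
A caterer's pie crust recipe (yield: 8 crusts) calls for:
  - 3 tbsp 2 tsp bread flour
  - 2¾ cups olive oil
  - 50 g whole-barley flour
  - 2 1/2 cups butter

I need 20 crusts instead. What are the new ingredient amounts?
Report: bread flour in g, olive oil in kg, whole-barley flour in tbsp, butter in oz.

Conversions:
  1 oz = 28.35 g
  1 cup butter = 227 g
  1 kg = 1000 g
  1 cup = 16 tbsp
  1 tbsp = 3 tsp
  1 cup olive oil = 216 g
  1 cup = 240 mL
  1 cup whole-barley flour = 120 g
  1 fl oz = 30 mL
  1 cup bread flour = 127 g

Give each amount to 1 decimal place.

Scaling factor: 20/8 = 5/2 = 2.5.
bread flour: (3 tbsp + 2 tsp = 11/3 tbsp) × 5/2 ÷ 16 tbsp/cup × 127 g/cup ≈ 72.8 g
olive oil: 2.75 cup × 5/2 × 216 g/cup ÷ 1000 g/kg ≈ 1.5 kg
whole-barley flour: 50 g × 5/2 ÷ 120 g/cup × 16 tbsp/cup ≈ 16.7 tbsp
butter: 2.5 cup × 5/2 × 227 g/cup ÷ 28.35 g/oz ≈ 50.0 oz

bread flour: 72.8 g; olive oil: 1.5 kg; whole-barley flour: 16.7 tbsp; butter: 50.0 oz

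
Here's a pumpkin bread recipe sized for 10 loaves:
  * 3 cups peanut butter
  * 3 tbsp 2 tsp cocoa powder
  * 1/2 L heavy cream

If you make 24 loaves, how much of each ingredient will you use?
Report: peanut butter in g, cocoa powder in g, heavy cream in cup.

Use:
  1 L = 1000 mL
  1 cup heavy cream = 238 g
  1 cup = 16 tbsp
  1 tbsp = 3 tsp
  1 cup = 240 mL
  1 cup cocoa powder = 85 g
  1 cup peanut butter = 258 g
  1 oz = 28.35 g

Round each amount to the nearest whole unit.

peanut butter: 1858 g; cocoa powder: 47 g; heavy cream: 5 cup

Scaling factor: 24/10 = 12/5 = 2.4.
peanut butter: 3 cup × 12/5 × 258 g/cup ≈ 1858 g
cocoa powder: (3 tbsp + 2 tsp = 11/3 tbsp) × 12/5 ÷ 16 tbsp/cup × 85 g/cup ≈ 47 g
heavy cream: 0.5 L × 12/5 × 1000 mL/L ÷ 240 mL/cup = 5 cup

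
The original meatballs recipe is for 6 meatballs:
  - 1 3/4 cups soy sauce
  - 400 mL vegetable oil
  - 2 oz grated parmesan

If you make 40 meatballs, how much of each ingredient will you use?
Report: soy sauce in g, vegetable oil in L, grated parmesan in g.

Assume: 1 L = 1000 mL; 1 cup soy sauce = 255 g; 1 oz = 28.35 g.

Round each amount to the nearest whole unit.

soy sauce: 2975 g; vegetable oil: 3 L; grated parmesan: 378 g

Scaling factor: 40/6 = 20/3.
soy sauce: 1.75 cup × 20/3 × 255 g/cup = 2975 g
vegetable oil: 400 mL × 20/3 ÷ 1000 mL/L ≈ 3 L
grated parmesan: 2 oz × 20/3 × 28.35 g/oz = 378 g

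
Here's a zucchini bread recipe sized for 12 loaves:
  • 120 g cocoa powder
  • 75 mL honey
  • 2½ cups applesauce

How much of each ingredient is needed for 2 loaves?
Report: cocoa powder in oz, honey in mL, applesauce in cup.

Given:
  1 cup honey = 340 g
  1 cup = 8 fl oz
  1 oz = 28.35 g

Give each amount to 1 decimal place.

cocoa powder: 0.7 oz; honey: 12.5 mL; applesauce: 0.4 cup

Scaling factor: 2/12 = 1/6.
cocoa powder: 120 g × 1/6 ÷ 28.35 g/oz ≈ 0.7 oz
honey: 75 mL × 1/6 = 12.5 mL
applesauce: 2.5 cup × 1/6 ≈ 0.4 cup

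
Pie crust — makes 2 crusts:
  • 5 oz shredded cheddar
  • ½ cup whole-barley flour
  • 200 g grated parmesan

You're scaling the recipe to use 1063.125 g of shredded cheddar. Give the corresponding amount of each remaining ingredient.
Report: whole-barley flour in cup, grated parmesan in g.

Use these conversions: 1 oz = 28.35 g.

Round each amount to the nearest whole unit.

whole-barley flour: 4 cup; grated parmesan: 1500 g

The original recipe has 141.75 g of shredded cheddar, so the scaling factor is 1063.125 ÷ 141.75 = 15/2 = 7.5.
whole-barley flour: 0.5 cup × 15/2 ≈ 4 cup
grated parmesan: 200 g × 15/2 = 1500 g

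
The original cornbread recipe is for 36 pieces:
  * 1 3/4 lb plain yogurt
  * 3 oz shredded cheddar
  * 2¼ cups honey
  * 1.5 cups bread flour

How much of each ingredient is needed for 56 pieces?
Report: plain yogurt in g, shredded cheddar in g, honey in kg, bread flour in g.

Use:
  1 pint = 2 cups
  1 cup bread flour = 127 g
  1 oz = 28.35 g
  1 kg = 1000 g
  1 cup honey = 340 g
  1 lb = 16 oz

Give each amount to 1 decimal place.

plain yogurt: 1234.8 g; shredded cheddar: 132.3 g; honey: 1.2 kg; bread flour: 296.3 g

Scaling factor: 56/36 = 14/9.
plain yogurt: 1.75 lb × 14/9 × 16 oz/lb × 28.35 g/oz = 1234.8 g
shredded cheddar: 3 oz × 14/9 × 28.35 g/oz = 132.3 g
honey: 2.25 cup × 14/9 × 340 g/cup ÷ 1000 g/kg ≈ 1.2 kg
bread flour: 1.5 cup × 14/9 × 127 g/cup ≈ 296.3 g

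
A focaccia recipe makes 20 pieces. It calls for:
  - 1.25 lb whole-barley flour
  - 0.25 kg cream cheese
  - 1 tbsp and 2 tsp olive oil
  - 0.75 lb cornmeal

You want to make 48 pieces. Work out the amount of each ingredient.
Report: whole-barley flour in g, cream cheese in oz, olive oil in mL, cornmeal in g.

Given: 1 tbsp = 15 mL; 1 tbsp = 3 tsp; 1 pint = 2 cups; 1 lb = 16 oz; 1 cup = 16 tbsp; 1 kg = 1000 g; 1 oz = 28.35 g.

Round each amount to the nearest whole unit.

whole-barley flour: 1361 g; cream cheese: 21 oz; olive oil: 60 mL; cornmeal: 816 g

Scaling factor: 48/20 = 12/5 = 2.4.
whole-barley flour: 1.25 lb × 12/5 × 16 oz/lb × 28.35 g/oz ≈ 1361 g
cream cheese: 0.25 kg × 12/5 × 1000 g/kg ÷ 28.35 g/oz ≈ 21 oz
olive oil: (1 tbsp + 2 tsp = 5/3 tbsp) × 12/5 × 15 mL/tbsp = 60 mL
cornmeal: 0.75 lb × 12/5 × 16 oz/lb × 28.35 g/oz ≈ 816 g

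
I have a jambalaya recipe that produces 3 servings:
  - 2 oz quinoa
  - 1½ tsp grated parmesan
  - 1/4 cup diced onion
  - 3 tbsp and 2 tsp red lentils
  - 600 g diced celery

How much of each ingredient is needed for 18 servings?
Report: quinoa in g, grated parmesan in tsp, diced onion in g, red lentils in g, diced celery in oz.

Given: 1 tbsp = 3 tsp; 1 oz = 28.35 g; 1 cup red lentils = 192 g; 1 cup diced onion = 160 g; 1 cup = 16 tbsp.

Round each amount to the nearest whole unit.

quinoa: 340 g; grated parmesan: 9 tsp; diced onion: 240 g; red lentils: 264 g; diced celery: 127 oz

Scaling factor: 18/3 = 6.
quinoa: 2 oz × 6 × 28.35 g/oz ≈ 340 g
grated parmesan: 1.5 tsp × 6 = 9 tsp
diced onion: 0.25 cup × 6 × 160 g/cup = 240 g
red lentils: (3 tbsp + 2 tsp = 11/3 tbsp) × 6 ÷ 16 tbsp/cup × 192 g/cup = 264 g
diced celery: 600 g × 6 ÷ 28.35 g/oz ≈ 127 oz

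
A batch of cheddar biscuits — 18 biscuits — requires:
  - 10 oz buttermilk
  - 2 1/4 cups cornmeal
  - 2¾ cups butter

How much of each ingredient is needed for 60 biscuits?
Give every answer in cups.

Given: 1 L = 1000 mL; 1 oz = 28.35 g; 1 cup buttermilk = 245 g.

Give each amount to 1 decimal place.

Scaling factor: 60/18 = 10/3.
buttermilk: 10 oz × 10/3 × 28.35 g/oz ÷ 245 g/cup ≈ 3.9 cup
cornmeal: 2.25 cup × 10/3 = 7.5 cup
butter: 2.75 cup × 10/3 ≈ 9.2 cup

buttermilk: 3.9 cup; cornmeal: 7.5 cup; butter: 9.2 cup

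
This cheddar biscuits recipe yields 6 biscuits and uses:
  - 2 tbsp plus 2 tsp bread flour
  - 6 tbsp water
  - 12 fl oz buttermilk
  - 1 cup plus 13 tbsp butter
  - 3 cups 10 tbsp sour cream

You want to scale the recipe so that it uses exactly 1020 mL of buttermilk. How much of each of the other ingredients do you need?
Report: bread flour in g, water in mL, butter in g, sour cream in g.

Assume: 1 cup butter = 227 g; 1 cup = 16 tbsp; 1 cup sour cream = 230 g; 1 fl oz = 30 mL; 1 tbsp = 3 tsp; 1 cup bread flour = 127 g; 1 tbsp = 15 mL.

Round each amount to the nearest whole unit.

The original recipe has 360 mL of buttermilk, so the scaling factor is 1020 ÷ 360 = 17/6.
bread flour: (2 tbsp + 2 tsp = 8/3 tbsp) × 17/6 ÷ 16 tbsp/cup × 127 g/cup ≈ 60 g
water: 6 tbsp × 17/6 × 15 mL/tbsp = 255 mL
butter: (1 cup + 13 tbsp = 1.8125 cup) × 17/6 × 227 g/cup ≈ 1166 g
sour cream: (3 cup + 10 tbsp = 3.625 cup) × 17/6 × 230 g/cup ≈ 2362 g

bread flour: 60 g; water: 255 mL; butter: 1166 g; sour cream: 2362 g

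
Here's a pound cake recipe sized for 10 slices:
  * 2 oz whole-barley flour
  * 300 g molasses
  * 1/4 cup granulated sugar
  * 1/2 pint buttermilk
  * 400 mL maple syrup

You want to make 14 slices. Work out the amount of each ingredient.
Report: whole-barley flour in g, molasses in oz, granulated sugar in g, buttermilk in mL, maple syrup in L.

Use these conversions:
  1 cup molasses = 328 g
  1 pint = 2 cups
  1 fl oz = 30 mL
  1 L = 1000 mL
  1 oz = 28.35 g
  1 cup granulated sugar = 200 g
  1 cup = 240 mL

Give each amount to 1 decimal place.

whole-barley flour: 79.4 g; molasses: 14.8 oz; granulated sugar: 70.0 g; buttermilk: 336.0 mL; maple syrup: 0.6 L

Scaling factor: 14/10 = 7/5 = 1.4.
whole-barley flour: 2 oz × 7/5 × 28.35 g/oz ≈ 79.4 g
molasses: 300 g × 7/5 ÷ 28.35 g/oz ≈ 14.8 oz
granulated sugar: 0.25 cup × 7/5 × 200 g/cup = 70.0 g
buttermilk: 0.5 pint × 7/5 × 2 cup/pint × 240 mL/cup = 336.0 mL
maple syrup: 400 mL × 7/5 ÷ 1000 mL/L ≈ 0.6 L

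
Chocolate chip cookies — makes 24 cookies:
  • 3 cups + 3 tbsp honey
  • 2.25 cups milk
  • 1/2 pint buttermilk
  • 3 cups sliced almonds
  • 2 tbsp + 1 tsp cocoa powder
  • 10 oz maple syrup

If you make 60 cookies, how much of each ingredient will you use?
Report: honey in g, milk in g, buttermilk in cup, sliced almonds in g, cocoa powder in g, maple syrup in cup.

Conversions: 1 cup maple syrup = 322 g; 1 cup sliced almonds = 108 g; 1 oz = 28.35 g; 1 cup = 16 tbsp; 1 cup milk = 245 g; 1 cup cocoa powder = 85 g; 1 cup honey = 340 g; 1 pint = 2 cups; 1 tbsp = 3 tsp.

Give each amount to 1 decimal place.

honey: 2709.4 g; milk: 1378.1 g; buttermilk: 2.5 cup; sliced almonds: 810.0 g; cocoa powder: 31.0 g; maple syrup: 2.2 cup

Scaling factor: 60/24 = 5/2 = 2.5.
honey: (3 cup + 3 tbsp = 3.1875 cup) × 5/2 × 340 g/cup ≈ 2709.4 g
milk: 2.25 cup × 5/2 × 245 g/cup ≈ 1378.1 g
buttermilk: 0.5 pint × 5/2 × 2 cup/pint = 2.5 cup
sliced almonds: 3 cup × 5/2 × 108 g/cup = 810.0 g
cocoa powder: (2 tbsp + 1 tsp = 7/3 tbsp) × 5/2 ÷ 16 tbsp/cup × 85 g/cup ≈ 31.0 g
maple syrup: 10 oz × 5/2 × 28.35 g/oz ÷ 322 g/cup ≈ 2.2 cup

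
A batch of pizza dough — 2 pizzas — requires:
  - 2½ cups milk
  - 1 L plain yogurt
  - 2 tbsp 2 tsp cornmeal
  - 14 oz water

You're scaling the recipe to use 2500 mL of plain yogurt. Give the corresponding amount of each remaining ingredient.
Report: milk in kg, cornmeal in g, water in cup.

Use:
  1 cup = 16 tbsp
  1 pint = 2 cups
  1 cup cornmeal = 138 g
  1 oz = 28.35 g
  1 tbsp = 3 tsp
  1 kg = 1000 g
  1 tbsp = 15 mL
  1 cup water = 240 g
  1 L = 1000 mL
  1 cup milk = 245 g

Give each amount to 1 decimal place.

The original recipe has 1000 mL of plain yogurt, so the scaling factor is 2500 ÷ 1000 = 5/2 = 2.5.
milk: 2.5 cup × 5/2 × 245 g/cup ÷ 1000 g/kg ≈ 1.5 kg
cornmeal: (2 tbsp + 2 tsp = 8/3 tbsp) × 5/2 ÷ 16 tbsp/cup × 138 g/cup = 57.5 g
water: 14 oz × 5/2 × 28.35 g/oz ÷ 240 g/cup ≈ 4.1 cup

milk: 1.5 kg; cornmeal: 57.5 g; water: 4.1 cup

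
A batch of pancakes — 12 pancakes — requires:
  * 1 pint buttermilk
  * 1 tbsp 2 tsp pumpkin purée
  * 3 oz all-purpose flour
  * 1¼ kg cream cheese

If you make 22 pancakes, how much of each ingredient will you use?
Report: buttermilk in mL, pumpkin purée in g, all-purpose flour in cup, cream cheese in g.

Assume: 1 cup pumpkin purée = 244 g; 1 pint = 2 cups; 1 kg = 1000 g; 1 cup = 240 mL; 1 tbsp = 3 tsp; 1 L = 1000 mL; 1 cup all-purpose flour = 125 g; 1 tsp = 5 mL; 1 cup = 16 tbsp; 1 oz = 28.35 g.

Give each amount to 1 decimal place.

buttermilk: 880.0 mL; pumpkin purée: 46.6 g; all-purpose flour: 1.2 cup; cream cheese: 2291.7 g

Scaling factor: 22/12 = 11/6.
buttermilk: 1 pint × 11/6 × 2 cup/pint × 240 mL/cup = 880.0 mL
pumpkin purée: (1 tbsp + 2 tsp = 5/3 tbsp) × 11/6 ÷ 16 tbsp/cup × 244 g/cup ≈ 46.6 g
all-purpose flour: 3 oz × 11/6 × 28.35 g/oz ÷ 125 g/cup ≈ 1.2 cup
cream cheese: 1.25 kg × 11/6 × 1000 g/kg ≈ 2291.7 g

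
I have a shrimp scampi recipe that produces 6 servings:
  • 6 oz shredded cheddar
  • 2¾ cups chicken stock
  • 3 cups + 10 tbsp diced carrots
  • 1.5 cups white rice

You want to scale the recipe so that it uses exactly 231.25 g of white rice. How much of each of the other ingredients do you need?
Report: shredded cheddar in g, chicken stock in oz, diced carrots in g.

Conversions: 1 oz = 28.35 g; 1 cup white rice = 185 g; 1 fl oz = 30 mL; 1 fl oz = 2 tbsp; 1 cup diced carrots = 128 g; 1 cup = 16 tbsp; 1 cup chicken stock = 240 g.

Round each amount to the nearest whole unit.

shredded cheddar: 142 g; chicken stock: 19 oz; diced carrots: 387 g

The original recipe has 277.5 g of white rice, so the scaling factor is 231.25 ÷ 277.5 = 5/6.
shredded cheddar: 6 oz × 5/6 × 28.35 g/oz ≈ 142 g
chicken stock: 2.75 cup × 5/6 × 240 g/cup ÷ 28.35 g/oz ≈ 19 oz
diced carrots: (3 cup + 10 tbsp = 3.625 cup) × 5/6 × 128 g/cup ≈ 387 g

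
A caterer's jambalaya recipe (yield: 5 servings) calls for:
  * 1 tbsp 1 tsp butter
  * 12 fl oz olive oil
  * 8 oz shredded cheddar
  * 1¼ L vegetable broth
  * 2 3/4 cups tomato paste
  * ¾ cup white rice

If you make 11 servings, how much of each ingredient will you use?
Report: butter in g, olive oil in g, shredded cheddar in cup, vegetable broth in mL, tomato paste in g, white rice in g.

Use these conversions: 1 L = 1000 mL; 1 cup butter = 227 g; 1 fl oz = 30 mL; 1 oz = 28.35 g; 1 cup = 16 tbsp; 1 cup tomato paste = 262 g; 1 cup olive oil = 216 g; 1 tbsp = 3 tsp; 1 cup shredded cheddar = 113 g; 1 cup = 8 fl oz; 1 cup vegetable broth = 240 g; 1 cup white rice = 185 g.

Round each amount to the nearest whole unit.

butter: 42 g; olive oil: 713 g; shredded cheddar: 4 cup; vegetable broth: 2750 mL; tomato paste: 1585 g; white rice: 305 g

Scaling factor: 11/5 = 2.2.
butter: (1 tbsp + 1 tsp = 4/3 tbsp) × 11/5 ÷ 16 tbsp/cup × 227 g/cup ≈ 42 g
olive oil: 12 fl oz × 11/5 ÷ 8 fl oz/cup × 216 g/cup ≈ 713 g
shredded cheddar: 8 oz × 11/5 × 28.35 g/oz ÷ 113 g/cup ≈ 4 cup
vegetable broth: 1.25 L × 11/5 × 1000 mL/L = 2750 mL
tomato paste: 2.75 cup × 11/5 × 262 g/cup ≈ 1585 g
white rice: 0.75 cup × 11/5 × 185 g/cup ≈ 305 g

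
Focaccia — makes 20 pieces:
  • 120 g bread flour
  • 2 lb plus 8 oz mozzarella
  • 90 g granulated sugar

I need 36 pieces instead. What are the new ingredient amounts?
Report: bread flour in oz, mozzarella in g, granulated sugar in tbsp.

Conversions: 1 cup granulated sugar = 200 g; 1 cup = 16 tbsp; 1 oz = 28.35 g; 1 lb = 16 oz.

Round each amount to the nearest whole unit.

Scaling factor: 36/20 = 9/5 = 1.8.
bread flour: 120 g × 9/5 ÷ 28.35 g/oz ≈ 8 oz
mozzarella: (2 lb + 8 oz = 2.5 lb) × 9/5 × 16 oz/lb × 28.35 g/oz ≈ 2041 g
granulated sugar: 90 g × 9/5 ÷ 200 g/cup × 16 tbsp/cup ≈ 13 tbsp

bread flour: 8 oz; mozzarella: 2041 g; granulated sugar: 13 tbsp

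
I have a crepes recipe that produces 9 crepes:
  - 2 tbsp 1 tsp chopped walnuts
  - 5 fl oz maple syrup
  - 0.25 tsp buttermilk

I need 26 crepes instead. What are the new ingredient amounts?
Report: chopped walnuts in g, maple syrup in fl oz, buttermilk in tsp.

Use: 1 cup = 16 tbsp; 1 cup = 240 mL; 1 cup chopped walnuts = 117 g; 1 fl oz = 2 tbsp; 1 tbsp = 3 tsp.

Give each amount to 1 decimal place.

Scaling factor: 26/9.
chopped walnuts: (2 tbsp + 1 tsp = 7/3 tbsp) × 26/9 ÷ 16 tbsp/cup × 117 g/cup ≈ 49.3 g
maple syrup: 5 fl oz × 26/9 ≈ 14.4 fl oz
buttermilk: 0.25 tsp × 26/9 ≈ 0.7 tsp

chopped walnuts: 49.3 g; maple syrup: 14.4 fl oz; buttermilk: 0.7 tsp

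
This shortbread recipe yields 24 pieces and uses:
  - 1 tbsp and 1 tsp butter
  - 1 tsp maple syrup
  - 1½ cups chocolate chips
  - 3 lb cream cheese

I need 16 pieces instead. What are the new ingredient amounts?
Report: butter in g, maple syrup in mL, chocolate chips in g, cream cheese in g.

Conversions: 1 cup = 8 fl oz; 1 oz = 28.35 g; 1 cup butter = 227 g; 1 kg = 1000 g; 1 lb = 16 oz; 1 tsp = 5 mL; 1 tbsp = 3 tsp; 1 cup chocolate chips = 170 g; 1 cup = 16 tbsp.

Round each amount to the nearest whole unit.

Scaling factor: 16/24 = 2/3.
butter: (1 tbsp + 1 tsp = 4/3 tbsp) × 2/3 ÷ 16 tbsp/cup × 227 g/cup ≈ 13 g
maple syrup: 1 tsp × 2/3 × 5 mL/tsp ≈ 3 mL
chocolate chips: 1.5 cup × 2/3 × 170 g/cup = 170 g
cream cheese: 3 lb × 2/3 × 16 oz/lb × 28.35 g/oz ≈ 907 g

butter: 13 g; maple syrup: 3 mL; chocolate chips: 170 g; cream cheese: 907 g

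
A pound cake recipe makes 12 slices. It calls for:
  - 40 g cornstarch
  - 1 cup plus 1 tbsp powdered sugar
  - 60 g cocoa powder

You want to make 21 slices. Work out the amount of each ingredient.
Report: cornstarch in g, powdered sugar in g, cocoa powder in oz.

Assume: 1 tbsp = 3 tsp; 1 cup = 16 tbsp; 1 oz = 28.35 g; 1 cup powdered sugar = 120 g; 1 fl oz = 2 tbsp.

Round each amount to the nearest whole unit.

Scaling factor: 21/12 = 7/4 = 1.75.
cornstarch: 40 g × 7/4 = 70 g
powdered sugar: (1 cup + 1 tbsp = 1.0625 cup) × 7/4 × 120 g/cup ≈ 223 g
cocoa powder: 60 g × 7/4 ÷ 28.35 g/oz ≈ 4 oz

cornstarch: 70 g; powdered sugar: 223 g; cocoa powder: 4 oz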